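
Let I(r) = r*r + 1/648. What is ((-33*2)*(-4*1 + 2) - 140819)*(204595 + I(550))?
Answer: -46229405064407/648 ≈ -7.1342e+10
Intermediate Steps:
I(r) = 1/648 + r² (I(r) = r² + 1/648 = 1/648 + r²)
((-33*2)*(-4*1 + 2) - 140819)*(204595 + I(550)) = ((-33*2)*(-4*1 + 2) - 140819)*(204595 + (1/648 + 550²)) = (-66*(-4 + 2) - 140819)*(204595 + (1/648 + 302500)) = (-66*(-2) - 140819)*(204595 + 196020001/648) = (132 - 140819)*(328597561/648) = -140687*328597561/648 = -46229405064407/648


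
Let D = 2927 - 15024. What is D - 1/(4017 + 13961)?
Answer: -217479867/17978 ≈ -12097.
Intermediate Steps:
D = -12097
D - 1/(4017 + 13961) = -12097 - 1/(4017 + 13961) = -12097 - 1/17978 = -217479867/17978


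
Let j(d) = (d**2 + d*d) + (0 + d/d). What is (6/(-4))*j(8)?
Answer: -387/2 ≈ -193.50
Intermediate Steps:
j(d) = 1 + 2*d**2 (j(d) = (d**2 + d**2) + (0 + 1) = 2*d**2 + 1 = 1 + 2*d**2)
(6/(-4))*j(8) = (6/(-4))*(1 + 2*8**2) = (6*(-1/4))*(1 + 2*64) = -3*(1 + 128)/2 = -3/2*129 = -387/2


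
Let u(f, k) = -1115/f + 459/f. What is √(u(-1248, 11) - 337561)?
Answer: I*√2053717926/78 ≈ 581.0*I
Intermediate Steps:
u(f, k) = -656/f
√(u(-1248, 11) - 337561) = √(-656/(-1248) - 337561) = √(-656*(-1/1248) - 337561) = √(41/78 - 337561) = √(-26329717/78) = I*√2053717926/78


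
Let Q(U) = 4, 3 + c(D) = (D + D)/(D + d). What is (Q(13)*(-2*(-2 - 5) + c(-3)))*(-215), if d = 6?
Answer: -7740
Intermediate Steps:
c(D) = -3 + 2*D/(6 + D) (c(D) = -3 + (D + D)/(D + 6) = -3 + (2*D)/(6 + D) = -3 + 2*D/(6 + D))
(Q(13)*(-2*(-2 - 5) + c(-3)))*(-215) = (4*(-2*(-2 - 5) + (-18 - 1*(-3))/(6 - 3)))*(-215) = (4*(-2*(-7) + (-18 + 3)/3))*(-215) = (4*(14 + (⅓)*(-15)))*(-215) = (4*(14 - 5))*(-215) = (4*9)*(-215) = 36*(-215) = -7740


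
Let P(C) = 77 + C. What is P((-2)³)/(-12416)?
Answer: -69/12416 ≈ -0.0055573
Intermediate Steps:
P((-2)³)/(-12416) = (77 + (-2)³)/(-12416) = (77 - 8)*(-1/12416) = 69*(-1/12416) = -69/12416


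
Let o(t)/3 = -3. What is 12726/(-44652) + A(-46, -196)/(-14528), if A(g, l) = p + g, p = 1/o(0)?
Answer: -137118281/486528192 ≈ -0.28183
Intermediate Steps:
o(t) = -9 (o(t) = 3*(-3) = -9)
p = -1/9 (p = 1/(-9) = 1*(-1/9) = -1/9 ≈ -0.11111)
A(g, l) = -1/9 + g
12726/(-44652) + A(-46, -196)/(-14528) = 12726/(-44652) + (-1/9 - 46)/(-14528) = 12726*(-1/44652) - 415/9*(-1/14528) = -2121/7442 + 415/130752 = -137118281/486528192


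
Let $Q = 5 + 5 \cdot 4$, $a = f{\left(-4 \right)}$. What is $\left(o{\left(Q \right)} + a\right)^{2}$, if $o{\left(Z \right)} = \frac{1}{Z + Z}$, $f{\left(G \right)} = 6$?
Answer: $\frac{90601}{2500} \approx 36.24$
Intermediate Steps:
$a = 6$
$Q = 25$ ($Q = 5 + 20 = 25$)
$o{\left(Z \right)} = \frac{1}{2 Z}$
$\left(o{\left(Q \right)} + a\right)^{2} = \left(\frac{1}{2 \cdot 25} + 6\right)^{2} = \left(\frac{1}{2} \cdot \frac{1}{25} + 6\right)^{2} = \left(\frac{1}{50} + 6\right)^{2} = \left(\frac{301}{50}\right)^{2} = \frac{90601}{2500}$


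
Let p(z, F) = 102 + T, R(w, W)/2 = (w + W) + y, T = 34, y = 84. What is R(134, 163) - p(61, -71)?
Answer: 626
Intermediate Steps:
R(w, W) = 168 + 2*W + 2*w (R(w, W) = 2*((w + W) + 84) = 2*((W + w) + 84) = 2*(84 + W + w) = 168 + 2*W + 2*w)
p(z, F) = 136 (p(z, F) = 102 + 34 = 136)
R(134, 163) - p(61, -71) = (168 + 2*163 + 2*134) - 1*136 = (168 + 326 + 268) - 136 = 762 - 136 = 626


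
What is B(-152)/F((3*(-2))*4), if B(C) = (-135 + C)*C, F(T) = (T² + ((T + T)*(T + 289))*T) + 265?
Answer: 43624/306121 ≈ 0.14251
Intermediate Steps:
F(T) = 265 + T² + 2*T²*(289 + T) (F(T) = (T² + ((2*T)*(289 + T))*T) + 265 = (T² + (2*T*(289 + T))*T) + 265 = (T² + 2*T²*(289 + T)) + 265 = 265 + T² + 2*T²*(289 + T))
B(C) = C*(-135 + C)
B(-152)/F((3*(-2))*4) = (-152*(-135 - 152))/(265 + 2*((3*(-2))*4)³ + 579*((3*(-2))*4)²) = (-152*(-287))/(265 + 2*(-6*4)³ + 579*(-6*4)²) = 43624/(265 + 2*(-24)³ + 579*(-24)²) = 43624/(265 + 2*(-13824) + 579*576) = 43624/(265 - 27648 + 333504) = 43624/306121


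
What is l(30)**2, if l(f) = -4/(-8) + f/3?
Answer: 441/4 ≈ 110.25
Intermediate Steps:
l(f) = 1/2 + f/3 (l(f) = -4*(-1/8) + f*(1/3) = 1/2 + f/3)
l(30)**2 = (1/2 + (1/3)*30)**2 = (1/2 + 10)**2 = (21/2)**2 = 441/4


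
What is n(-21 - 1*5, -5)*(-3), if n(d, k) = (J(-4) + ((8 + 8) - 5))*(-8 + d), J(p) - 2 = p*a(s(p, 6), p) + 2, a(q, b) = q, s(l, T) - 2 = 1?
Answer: 306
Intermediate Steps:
s(l, T) = 3 (s(l, T) = 2 + 1 = 3)
J(p) = 4 + 3*p (J(p) = 2 + (p*3 + 2) = 2 + (3*p + 2) = 2 + (2 + 3*p) = 4 + 3*p)
n(d, k) = -24 + 3*d (n(d, k) = ((4 + 3*(-4)) + ((8 + 8) - 5))*(-8 + d) = ((4 - 12) + (16 - 5))*(-8 + d) = (-8 + 11)*(-8 + d) = 3*(-8 + d) = -24 + 3*d)
n(-21 - 1*5, -5)*(-3) = (-24 + 3*(-21 - 1*5))*(-3) = (-24 + 3*(-21 - 5))*(-3) = (-24 + 3*(-26))*(-3) = (-24 - 78)*(-3) = -102*(-3) = 306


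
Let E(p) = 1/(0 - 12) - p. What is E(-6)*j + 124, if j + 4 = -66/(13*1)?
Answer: 5483/78 ≈ 70.295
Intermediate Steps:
j = -118/13 (j = -4 - 66/(13*1) = -4 - 66/13 = -118/13 ≈ -9.0769)
E(p) = -1/12 - p (E(p) = 1/(-12) - p = -1/12 - p)
E(-6)*j + 124 = (-1/12 - 1*(-6))*(-118/13) + 124 = (-1/12 + 6)*(-118/13) + 124 = (71/12)*(-118/13) + 124 = -4189/78 + 124 = 5483/78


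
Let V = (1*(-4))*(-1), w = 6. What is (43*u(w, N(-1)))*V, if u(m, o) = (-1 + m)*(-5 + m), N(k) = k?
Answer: 860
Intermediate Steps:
V = 4 (V = -4*(-1) = 4)
(43*u(w, N(-1)))*V = (43*(5 + 6² - 6*6))*4 = (43*(5 + 36 - 36))*4 = (43*5)*4 = 215*4 = 860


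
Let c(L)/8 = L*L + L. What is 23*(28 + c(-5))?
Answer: 4324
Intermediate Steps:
c(L) = 8*L + 8*L² (c(L) = 8*(L*L + L) = 8*(L² + L) = 8*(L + L²) = 8*L + 8*L²)
23*(28 + c(-5)) = 23*(28 + 8*(-5)*(1 - 5)) = 23*(28 + 8*(-5)*(-4)) = 23*(28 + 160) = 23*188 = 4324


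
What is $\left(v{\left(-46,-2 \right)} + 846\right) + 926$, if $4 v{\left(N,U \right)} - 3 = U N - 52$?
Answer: $\frac{7131}{4} \approx 1782.8$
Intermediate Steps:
$v{\left(N,U \right)} = - \frac{49}{4} + \frac{N U}{4}$ ($v{\left(N,U \right)} = \frac{3}{4} + \frac{U N - 52}{4} = \frac{3}{4} + \frac{N U - 52}{4} = \frac{3}{4} + \frac{-52 + N U}{4} = \frac{3}{4} + \left(-13 + \frac{N U}{4}\right) = - \frac{49}{4} + \frac{N U}{4}$)
$\left(v{\left(-46,-2 \right)} + 846\right) + 926 = \left(\left(- \frac{49}{4} + \frac{1}{4} \left(-46\right) \left(-2\right)\right) + 846\right) + 926 = \left(\left(- \frac{49}{4} + 23\right) + 846\right) + 926 = \left(\frac{43}{4} + 846\right) + 926 = \frac{3427}{4} + 926 = \frac{7131}{4}$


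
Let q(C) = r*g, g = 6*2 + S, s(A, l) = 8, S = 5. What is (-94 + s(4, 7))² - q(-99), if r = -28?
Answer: 7872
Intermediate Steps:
g = 17 (g = 6*2 + 5 = 12 + 5 = 17)
q(C) = -476 (q(C) = -28*17 = -476)
(-94 + s(4, 7))² - q(-99) = (-94 + 8)² - 1*(-476) = (-86)² + 476 = 7396 + 476 = 7872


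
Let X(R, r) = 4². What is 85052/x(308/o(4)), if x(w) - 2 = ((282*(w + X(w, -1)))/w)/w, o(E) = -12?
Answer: -126068327/3169 ≈ -39782.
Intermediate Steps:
X(R, r) = 16
x(w) = 2 + (4512 + 282*w)/w² (x(w) = 2 + ((282*(w + 16))/w)/w = 2 + ((282*(16 + w))/w)/w = 2 + ((4512 + 282*w)/w)/w = 2 + (4512 + 282*w)/w²)
85052/x(308/o(4)) = 85052/(2 + 282/((308/(-12))) + 4512/(308/(-12))²) = 85052/(2 + 282/((308*(-1/12))) + 4512/(308*(-1/12))²) = 85052/(2 + 282/(-77/3) + 4512/(-77/3)²) = 85052/(2 + 282*(-3/77) + 4512*(9/5929)) = 85052/(2 - 846/77 + 40608/5929) = 85052/(-12676/5929) = 85052*(-5929/12676) = -126068327/3169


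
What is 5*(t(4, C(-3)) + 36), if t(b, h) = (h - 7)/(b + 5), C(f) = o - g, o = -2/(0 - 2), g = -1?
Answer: 1595/9 ≈ 177.22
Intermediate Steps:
o = 1 (o = -2/(-2) = -2*(-½) = 1)
C(f) = 2 (C(f) = 1 - 1*(-1) = 1 + 1 = 2)
t(b, h) = (-7 + h)/(5 + b)
5*(t(4, C(-3)) + 36) = 5*((-7 + 2)/(5 + 4) + 36) = 5*(-5/9 + 36) = 5*(319/9) = 1595/9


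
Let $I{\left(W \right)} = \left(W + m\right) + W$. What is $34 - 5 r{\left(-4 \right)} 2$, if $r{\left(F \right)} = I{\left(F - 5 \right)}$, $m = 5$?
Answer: $4420$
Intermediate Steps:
$I{\left(W \right)} = 5 + 2 W$ ($I{\left(W \right)} = \left(W + 5\right) + W = \left(5 + W\right) + W = 5 + 2 W$)
$r{\left(F \right)} = -5 + 2 F$ ($r{\left(F \right)} = 5 + 2 \left(F - 5\right) = 5 + 2 \left(-5 + F\right) = 5 + \left(-10 + 2 F\right) = -5 + 2 F$)
$34 - 5 r{\left(-4 \right)} 2 = 34 - 5 \left(-5 + 2 \left(-4\right)\right) 2 = 34 - 5 \left(-5 - 8\right) 2 = 34 \left(-5\right) \left(-13\right) 2 = 34 \cdot 65 \cdot 2 = 34 \cdot 130 = 4420$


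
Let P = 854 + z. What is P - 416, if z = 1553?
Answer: 1991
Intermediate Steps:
P = 2407 (P = 854 + 1553 = 2407)
P - 416 = 2407 - 416 = 1991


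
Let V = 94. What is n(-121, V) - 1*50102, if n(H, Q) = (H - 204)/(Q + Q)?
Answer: -9419501/188 ≈ -50104.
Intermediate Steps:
n(H, Q) = (-204 + H)/(2*Q) (n(H, Q) = (-204 + H)/((2*Q)) = (-204 + H)*(1/(2*Q)) = (-204 + H)/(2*Q))
n(-121, V) - 1*50102 = (½)*(-204 - 121)/94 - 1*50102 = (½)*(1/94)*(-325) - 50102 = -325/188 - 50102 = -9419501/188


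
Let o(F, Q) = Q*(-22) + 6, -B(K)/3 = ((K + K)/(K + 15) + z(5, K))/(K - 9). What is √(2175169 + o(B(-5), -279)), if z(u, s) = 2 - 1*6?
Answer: √2181313 ≈ 1476.9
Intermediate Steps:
z(u, s) = -4 (z(u, s) = 2 - 6 = -4)
B(K) = -3*(-4 + 2*K/(15 + K))/(-9 + K) (B(K) = -3*((K + K)/(K + 15) - 4)/(K - 9) = -3*((2*K)/(15 + K) - 4)/(-9 + K) = -3*(2*K/(15 + K) - 4)/(-9 + K) = -3*(-4 + 2*K/(15 + K))/(-9 + K))
o(F, Q) = 6 - 22*Q (o(F, Q) = -22*Q + 6 = 6 - 22*Q)
√(2175169 + o(B(-5), -279)) = √(2175169 + (6 - 22*(-279))) = √(2175169 + (6 + 6138)) = √(2175169 + 6144) = √2181313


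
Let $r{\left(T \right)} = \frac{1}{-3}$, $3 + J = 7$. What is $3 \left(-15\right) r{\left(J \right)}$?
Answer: $15$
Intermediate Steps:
$J = 4$ ($J = -3 + 7 = 4$)
$r{\left(T \right)} = - \frac{1}{3}$
$3 \left(-15\right) r{\left(J \right)} = 3 \left(-15\right) \left(- \frac{1}{3}\right) = \left(-45\right) \left(- \frac{1}{3}\right) = 15$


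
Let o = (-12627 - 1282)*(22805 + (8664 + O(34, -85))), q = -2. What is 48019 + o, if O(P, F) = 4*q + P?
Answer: -438015936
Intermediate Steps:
O(P, F) = -8 + P (O(P, F) = 4*(-2) + P = -8 + P)
o = -438063955 (o = (-12627 - 1282)*(22805 + (8664 + (-8 + 34))) = -13909*(22805 + (8664 + 26)) = -13909*(22805 + 8690) = -13909*31495 = -438063955)
48019 + o = 48019 - 438063955 = -438015936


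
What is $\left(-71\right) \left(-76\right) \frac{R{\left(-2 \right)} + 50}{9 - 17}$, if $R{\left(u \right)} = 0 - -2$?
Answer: $-35074$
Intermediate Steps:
$R{\left(u \right)} = 2$ ($R{\left(u \right)} = 0 + 2 = 2$)
$\left(-71\right) \left(-76\right) \frac{R{\left(-2 \right)} + 50}{9 - 17} = \left(-71\right) \left(-76\right) \frac{2 + 50}{9 - 17} = 5396 \frac{52}{-8} = 5396 \cdot 52 \left(- \frac{1}{8}\right) = 5396 \left(- \frac{13}{2}\right) = -35074$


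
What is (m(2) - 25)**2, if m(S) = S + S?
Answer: 441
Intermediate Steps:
m(S) = 2*S
(m(2) - 25)**2 = (2*2 - 25)**2 = (4 - 25)**2 = (-21)**2 = 441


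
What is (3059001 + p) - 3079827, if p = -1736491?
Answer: -1757317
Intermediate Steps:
(3059001 + p) - 3079827 = (3059001 - 1736491) - 3079827 = 1322510 - 3079827 = -1757317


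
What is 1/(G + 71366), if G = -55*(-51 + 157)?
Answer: 1/65536 ≈ 1.5259e-5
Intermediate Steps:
G = -5830 (G = -55*106 = -5830)
1/(G + 71366) = 1/(-5830 + 71366) = 1/65536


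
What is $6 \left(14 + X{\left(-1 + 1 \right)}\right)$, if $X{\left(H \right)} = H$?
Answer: $84$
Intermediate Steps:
$6 \left(14 + X{\left(-1 + 1 \right)}\right) = 6 \left(14 + \left(-1 + 1\right)\right) = 6 \left(14 + 0\right) = 6 \cdot 14 = 84$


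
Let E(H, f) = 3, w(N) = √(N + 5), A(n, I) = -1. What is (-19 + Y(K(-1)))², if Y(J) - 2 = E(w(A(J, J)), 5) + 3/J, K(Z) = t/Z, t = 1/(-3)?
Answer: 25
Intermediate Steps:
w(N) = √(5 + N)
t = -⅓ ≈ -0.33333
K(Z) = -1/(3*Z)
Y(J) = 5 + 3/J (Y(J) = 2 + (3 + 3/J) = 5 + 3/J)
(-19 + Y(K(-1)))² = (-19 + (5 + 3/((-⅓/(-1)))))² = (-19 + (5 + 3/((-⅓*(-1)))))² = (-19 + (5 + 3/(⅓)))² = (-19 + (5 + 3*3))² = (-19 + (5 + 9))² = (-19 + 14)² = (-5)² = 25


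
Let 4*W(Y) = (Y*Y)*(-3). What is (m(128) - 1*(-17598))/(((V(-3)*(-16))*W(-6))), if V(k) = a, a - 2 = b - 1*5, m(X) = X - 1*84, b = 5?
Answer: 8821/432 ≈ 20.419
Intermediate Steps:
W(Y) = -3*Y**2/4 (W(Y) = ((Y*Y)*(-3))/4 = (Y**2*(-3))/4 = (-3*Y**2)/4 = -3*Y**2/4)
m(X) = -84 + X (m(X) = X - 84 = -84 + X)
a = 2 (a = 2 + (5 - 1*5) = 2 + (5 - 5) = 2 + 0 = 2)
V(k) = 2
(m(128) - 1*(-17598))/(((V(-3)*(-16))*W(-6))) = ((-84 + 128) - 1*(-17598))/(((2*(-16))*(-3/4*(-6)**2))) = (44 + 17598)/((-(-24)*36)) = 17642/((-32*(-27))) = 17642/864 = 17642*(1/864) = 8821/432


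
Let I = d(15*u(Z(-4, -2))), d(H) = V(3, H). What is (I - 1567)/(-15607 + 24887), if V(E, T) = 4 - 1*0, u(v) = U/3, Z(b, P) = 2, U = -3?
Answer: -1563/9280 ≈ -0.16843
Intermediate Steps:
u(v) = -1 (u(v) = -3/3 = -3*1/3 = -1)
V(E, T) = 4 (V(E, T) = 4 + 0 = 4)
d(H) = 4
I = 4
(I - 1567)/(-15607 + 24887) = (4 - 1567)/(-15607 + 24887) = -1563/9280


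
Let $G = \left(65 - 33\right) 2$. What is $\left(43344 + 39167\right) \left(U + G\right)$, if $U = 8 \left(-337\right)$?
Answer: $-217168952$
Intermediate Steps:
$G = 64$ ($G = 32 \cdot 2 = 64$)
$U = -2696$
$\left(43344 + 39167\right) \left(U + G\right) = \left(43344 + 39167\right) \left(-2696 + 64\right) = 82511 \left(-2632\right) = -217168952$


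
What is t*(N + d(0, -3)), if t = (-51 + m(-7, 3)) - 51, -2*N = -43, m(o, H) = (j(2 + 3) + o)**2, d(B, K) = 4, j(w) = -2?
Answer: -1071/2 ≈ -535.50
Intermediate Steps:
m(o, H) = (-2 + o)**2
N = 43/2 (N = -1/2*(-43) = 43/2 ≈ 21.500)
t = -21 (t = (-51 + (-2 - 7)**2) - 51 = (-51 + (-9)**2) - 51 = (-51 + 81) - 51 = 30 - 51 = -21)
t*(N + d(0, -3)) = -21*(43/2 + 4) = -21*51/2 = -1071/2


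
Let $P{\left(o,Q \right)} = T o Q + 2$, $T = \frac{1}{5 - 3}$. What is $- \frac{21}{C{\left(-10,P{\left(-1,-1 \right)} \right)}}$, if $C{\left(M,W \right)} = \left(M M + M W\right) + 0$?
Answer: $- \frac{7}{25} \approx -0.28$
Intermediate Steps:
$T = \frac{1}{2} \approx 0.5$
$P{\left(o,Q \right)} = 2 + \frac{Q o}{2}$ ($P{\left(o,Q \right)} = \frac{o}{2} Q + 2 = \frac{Q o}{2} + 2 = 2 + \frac{Q o}{2}$)
$C{\left(M,W \right)} = M^{2} + M W$ ($C{\left(M,W \right)} = \left(M^{2} + M W\right) + 0 = M^{2} + M W$)
$- \frac{21}{C{\left(-10,P{\left(-1,-1 \right)} \right)}} = - \frac{21}{\left(-10\right) \left(-10 + \left(2 + \frac{1}{2} \left(-1\right) \left(-1\right)\right)\right)} = - \frac{21}{\left(-10\right) \left(-10 + \left(2 + \frac{1}{2}\right)\right)} = - \frac{21}{\left(-10\right) \left(-10 + \frac{5}{2}\right)} = - \frac{21}{\left(-10\right) \left(- \frac{15}{2}\right)} = - \frac{21}{75} = \left(-21\right) \frac{1}{75} = - \frac{7}{25}$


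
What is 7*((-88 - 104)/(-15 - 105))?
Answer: 56/5 ≈ 11.200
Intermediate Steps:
7*((-88 - 104)/(-15 - 105)) = 7*(-192/(-120)) = 7*(-192*(-1/120)) = 7*(8/5) = 56/5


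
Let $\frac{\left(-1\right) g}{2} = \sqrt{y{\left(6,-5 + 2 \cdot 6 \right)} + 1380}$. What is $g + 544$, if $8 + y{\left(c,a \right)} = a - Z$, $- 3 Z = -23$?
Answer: $544 - \frac{22 \sqrt{102}}{3} \approx 469.94$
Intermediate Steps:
$Z = \frac{23}{3}$ ($Z = \left(- \frac{1}{3}\right) \left(-23\right) = \frac{23}{3} \approx 7.6667$)
$y{\left(c,a \right)} = - \frac{47}{3} + a$ ($y{\left(c,a \right)} = -8 + \left(a - \frac{23}{3}\right) = -8 + \left(- \frac{23}{3} + a\right) = - \frac{47}{3} + a$)
$g = - \frac{22 \sqrt{102}}{3}$ ($g = - 2 \sqrt{\left(- \frac{47}{3} + \left(-5 + 2 \cdot 6\right)\right) + 1380} = - 2 \sqrt{\left(- \frac{47}{3} + \left(-5 + 12\right)\right) + 1380} = - 2 \sqrt{\left(- \frac{47}{3} + 7\right) + 1380} = - 2 \sqrt{- \frac{26}{3} + 1380} = - 2 \sqrt{\frac{4114}{3}} = - 2 \frac{11 \sqrt{102}}{3} = - \frac{22 \sqrt{102}}{3} \approx -74.063$)
$g + 544 = - \frac{22 \sqrt{102}}{3} + 544 = 544 - \frac{22 \sqrt{102}}{3}$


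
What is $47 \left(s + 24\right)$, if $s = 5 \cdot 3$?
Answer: $1833$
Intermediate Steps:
$s = 15$
$47 \left(s + 24\right) = 47 \left(15 + 24\right) = 47 \cdot 39 = 1833$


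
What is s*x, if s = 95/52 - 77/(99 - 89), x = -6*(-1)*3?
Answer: -13743/130 ≈ -105.72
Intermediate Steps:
x = 18 (x = 6*3 = 18)
s = -1527/260 (s = 95*(1/52) - 77/10 = 95/52 - 77*1/10 = 95/52 - 77/10 = -1527/260 ≈ -5.8731)
s*x = -1527/260*18 = -13743/130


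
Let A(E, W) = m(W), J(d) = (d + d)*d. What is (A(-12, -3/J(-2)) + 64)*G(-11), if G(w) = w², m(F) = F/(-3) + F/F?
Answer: 63041/8 ≈ 7880.1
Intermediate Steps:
J(d) = 2*d² (J(d) = (2*d)*d = 2*d²)
m(F) = 1 - F/3 (m(F) = F*(-⅓) + 1 = -F/3 + 1 = 1 - F/3)
A(E, W) = 1 - W/3
(A(-12, -3/J(-2)) + 64)*G(-11) = ((1 - (-1)/(2*(-2)²)) + 64)*(-11)² = ((1 - (-1)/(2*4)) + 64)*121 = ((1 - (-1)/8) + 64)*121 = ((1 - ⅓*(-3/8)) + 64)*121 = ((1 + ⅛) + 64)*121 = (9/8 + 64)*121 = (521/8)*121 = 63041/8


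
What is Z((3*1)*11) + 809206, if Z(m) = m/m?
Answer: 809207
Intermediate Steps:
Z(m) = 1
Z((3*1)*11) + 809206 = 1 + 809206 = 809207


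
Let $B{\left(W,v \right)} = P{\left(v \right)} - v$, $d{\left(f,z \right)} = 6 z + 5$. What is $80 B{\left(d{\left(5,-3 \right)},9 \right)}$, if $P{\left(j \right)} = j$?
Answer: $0$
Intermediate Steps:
$d{\left(f,z \right)} = 5 + 6 z$
$B{\left(W,v \right)} = 0$ ($B{\left(W,v \right)} = v - v = 0$)
$80 B{\left(d{\left(5,-3 \right)},9 \right)} = 80 \cdot 0 = 0$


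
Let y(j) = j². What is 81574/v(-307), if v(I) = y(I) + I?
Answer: 40787/46971 ≈ 0.86834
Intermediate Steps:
v(I) = I + I² (v(I) = I² + I = I + I²)
81574/v(-307) = 81574/((-307*(1 - 307))) = 81574/((-307*(-306))) = 81574/93942 = 81574*(1/93942) = 40787/46971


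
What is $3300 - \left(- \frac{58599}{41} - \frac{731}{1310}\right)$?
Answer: $\frac{254037661}{53710} \approx 4729.8$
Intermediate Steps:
$3300 - \left(- \frac{58599}{41} - \frac{731}{1310}\right) = 3300 - \left(- \frac{731}{1310} + \frac{459}{492 \left(- \frac{1}{1532}\right)}\right) = 3300 - \left(- \frac{731}{1310} + \frac{459}{- \frac{123}{383}}\right) = 3300 + \left(\left(-459\right) \left(- \frac{383}{123}\right) + \frac{731}{1310}\right) = 3300 + \left(\frac{58599}{41} + \frac{731}{1310}\right) = 3300 + \frac{76794661}{53710} = \frac{254037661}{53710}$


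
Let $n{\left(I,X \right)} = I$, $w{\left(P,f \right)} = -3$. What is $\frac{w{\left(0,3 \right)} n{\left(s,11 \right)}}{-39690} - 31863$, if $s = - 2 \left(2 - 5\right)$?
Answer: $- \frac{70257914}{2205} \approx -31863.0$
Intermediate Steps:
$s = 6$ ($s = \left(-2\right) \left(-3\right) = 6$)
$\frac{w{\left(0,3 \right)} n{\left(s,11 \right)}}{-39690} - 31863 = \frac{\left(-3\right) 6}{-39690} - 31863 = \left(-18\right) \left(- \frac{1}{39690}\right) - 31863 = \frac{1}{2205} - 31863 = - \frac{70257914}{2205}$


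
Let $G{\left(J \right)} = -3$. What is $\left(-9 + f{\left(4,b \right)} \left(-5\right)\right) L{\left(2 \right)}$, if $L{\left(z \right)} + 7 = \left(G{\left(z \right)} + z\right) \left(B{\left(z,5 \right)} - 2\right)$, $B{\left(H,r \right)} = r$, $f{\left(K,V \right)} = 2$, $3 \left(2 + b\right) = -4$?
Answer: $190$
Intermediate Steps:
$b = - \frac{10}{3}$ ($b = -2 + \frac{1}{3} \left(-4\right) = -2 - \frac{4}{3} = - \frac{10}{3} \approx -3.3333$)
$L{\left(z \right)} = -16 + 3 z$ ($L{\left(z \right)} = -7 + \left(-3 + z\right) \left(5 - 2\right) = -7 + \left(-3 + z\right) 3 = -7 + \left(-9 + 3 z\right) = -16 + 3 z$)
$\left(-9 + f{\left(4,b \right)} \left(-5\right)\right) L{\left(2 \right)} = \left(-9 + 2 \left(-5\right)\right) \left(-16 + 3 \cdot 2\right) = \left(-9 - 10\right) \left(-16 + 6\right) = \left(-19\right) \left(-10\right) = 190$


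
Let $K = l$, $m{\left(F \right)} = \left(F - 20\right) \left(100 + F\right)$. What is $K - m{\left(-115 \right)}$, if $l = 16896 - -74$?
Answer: $14945$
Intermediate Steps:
$m{\left(F \right)} = \left(-20 + F\right) \left(100 + F\right)$
$l = 16970$ ($l = 16896 + 74 = 16970$)
$K = 16970$
$K - m{\left(-115 \right)} = 16970 - \left(-2000 + \left(-115\right)^{2} + 80 \left(-115\right)\right) = 16970 - \left(-2000 + 13225 - 9200\right) = 16970 - 2025 = 14945$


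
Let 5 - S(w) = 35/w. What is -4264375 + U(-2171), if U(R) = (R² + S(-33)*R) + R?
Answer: 14306735/33 ≈ 4.3354e+5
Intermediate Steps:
S(w) = 5 - 35/w
U(R) = R² + 233*R/33 (U(R) = (R² + (5 - 35/(-33))*R) + R = (R² + (5 - 35*(-1/33))*R) + R = (R² + (5 + 35/33)*R) + R = (R² + 200*R/33) + R = R² + 233*R/33)
-4264375 + U(-2171) = -4264375 + (1/33)*(-2171)*(233 + 33*(-2171)) = -4264375 + (1/33)*(-2171)*(233 - 71643) = -4264375 + (1/33)*(-2171)*(-71410) = -4264375 + 155031110/33 = 14306735/33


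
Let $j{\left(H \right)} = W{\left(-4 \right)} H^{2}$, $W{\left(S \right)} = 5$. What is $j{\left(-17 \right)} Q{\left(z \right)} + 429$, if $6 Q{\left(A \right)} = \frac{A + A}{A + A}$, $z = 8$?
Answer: $\frac{4019}{6} \approx 669.83$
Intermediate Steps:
$Q{\left(A \right)} = \frac{1}{6}$ ($Q{\left(A \right)} = \frac{\left(A + A\right) \frac{1}{A + A}}{6} = \frac{2 A \frac{1}{2 A}}{6} = \frac{1}{6} \cdot 1 = \frac{1}{6}$)
$j{\left(H \right)} = 5 H^{2}$
$j{\left(-17 \right)} Q{\left(z \right)} + 429 = 5 \left(-17\right)^{2} \cdot \frac{1}{6} + 429 = 5 \cdot 289 \cdot \frac{1}{6} + 429 = 1445 \cdot \frac{1}{6} + 429 = \frac{1445}{6} + 429 = \frac{4019}{6}$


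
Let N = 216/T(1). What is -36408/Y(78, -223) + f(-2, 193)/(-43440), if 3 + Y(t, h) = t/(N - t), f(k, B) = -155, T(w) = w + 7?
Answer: 5377318355/668976 ≈ 8038.1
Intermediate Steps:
T(w) = 7 + w
N = 27 (N = 216/(7 + 1) = 216/8 = 216*(⅛) = 27)
Y(t, h) = -3 + t/(27 - t)
-36408/Y(78, -223) + f(-2, 193)/(-43440) = -36408*(-27 + 78)/(81 - 4*78) - 155/(-43440) = -36408*51/(81 - 312) - 155*(-1/43440) = -36408/((1/51)*(-231)) + 31/8688 = -36408/(-77/17) + 31/8688 = -36408*(-17/77) + 31/8688 = 618936/77 + 31/8688 = 5377318355/668976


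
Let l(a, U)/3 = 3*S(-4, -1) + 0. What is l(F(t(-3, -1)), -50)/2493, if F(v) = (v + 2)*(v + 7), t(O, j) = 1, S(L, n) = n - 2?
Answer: -3/277 ≈ -0.010830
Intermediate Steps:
S(L, n) = -2 + n
F(v) = (2 + v)*(7 + v)
l(a, U) = -27 (l(a, U) = 3*(3*(-2 - 1) + 0) = 3*(3*(-3) + 0) = 3*(-9 + 0) = 3*(-9) = -27)
l(F(t(-3, -1)), -50)/2493 = -27/2493 = -27*1/2493 = -3/277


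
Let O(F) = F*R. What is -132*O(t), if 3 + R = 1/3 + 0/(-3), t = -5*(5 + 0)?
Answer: -8800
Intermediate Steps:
t = -25 (t = -5*5 = -25)
R = -8/3 (R = -3 + (1/3 + 0/(-3)) = -3 + (1*(1/3) + 0*(-1/3)) = -3 + (1/3 + 0) = -3 + 1/3 = -8/3 ≈ -2.6667)
O(F) = -8*F/3 (O(F) = F*(-8/3) = -8*F/3)
-132*O(t) = -(-352)*(-25) = -132*200/3 = -8800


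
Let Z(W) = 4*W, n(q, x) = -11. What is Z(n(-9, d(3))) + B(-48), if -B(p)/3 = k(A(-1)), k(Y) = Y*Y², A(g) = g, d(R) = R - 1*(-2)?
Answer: -41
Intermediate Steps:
d(R) = 2 + R (d(R) = R + 2 = 2 + R)
k(Y) = Y³
B(p) = 3 (B(p) = -3*(-1)³ = -3*(-1) = 3)
Z(n(-9, d(3))) + B(-48) = 4*(-11) + 3 = -44 + 3 = -41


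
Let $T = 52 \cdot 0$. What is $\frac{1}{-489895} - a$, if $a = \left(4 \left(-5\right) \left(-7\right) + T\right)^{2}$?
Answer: $- \frac{9601942001}{489895} \approx -19600.0$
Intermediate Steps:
$T = 0$
$a = 19600$ ($a = \left(4 \left(-5\right) \left(-7\right) + 0\right)^{2} = \left(\left(-20\right) \left(-7\right) + 0\right)^{2} = \left(140 + 0\right)^{2} = 140^{2} = 19600$)
$\frac{1}{-489895} - a = \frac{1}{-489895} - 19600 = - \frac{1}{489895} - 19600 = - \frac{9601942001}{489895}$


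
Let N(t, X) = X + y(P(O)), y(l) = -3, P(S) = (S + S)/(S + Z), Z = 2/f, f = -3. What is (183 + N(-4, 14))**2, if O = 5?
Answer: 37636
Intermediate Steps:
Z = -2/3 (Z = 2/(-3) = 2*(-1/3) = -2/3 ≈ -0.66667)
P(S) = 2*S/(-2/3 + S) (P(S) = (S + S)/(S - 2/3) = (2*S)/(-2/3 + S) = 2*S/(-2/3 + S))
N(t, X) = -3 + X (N(t, X) = X - 3 = -3 + X)
(183 + N(-4, 14))**2 = (183 + (-3 + 14))**2 = (183 + 11)**2 = 194**2 = 37636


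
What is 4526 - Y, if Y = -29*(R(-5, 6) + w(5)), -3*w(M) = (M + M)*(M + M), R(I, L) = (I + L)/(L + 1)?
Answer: 74833/21 ≈ 3563.5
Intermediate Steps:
R(I, L) = (I + L)/(1 + L)
w(M) = -4*M²/3 (w(M) = -(M + M)*(M + M)/3 = -2*M*2*M/3 = -4*M²/3)
Y = 20213/21 (Y = -29*((-5 + 6)/(1 + 6) - 4/3*5²) = -29*(1/7 - 4/3*25) = -29*((⅐)*1 - 100/3) = -29*(⅐ - 100/3) = -29*(-697/21) = 20213/21 ≈ 962.52)
4526 - Y = 4526 - 1*20213/21 = 4526 - 20213/21 = 74833/21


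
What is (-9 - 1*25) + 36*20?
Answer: 686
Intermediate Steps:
(-9 - 1*25) + 36*20 = (-9 - 25) + 720 = -34 + 720 = 686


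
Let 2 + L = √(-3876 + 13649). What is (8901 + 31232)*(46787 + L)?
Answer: 1877622405 + 40133*√9773 ≈ 1.8816e+9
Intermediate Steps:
L = -2 + √9773 (L = -2 + √(-3876 + 13649) = -2 + √9773 ≈ 96.859)
(8901 + 31232)*(46787 + L) = (8901 + 31232)*(46787 + (-2 + √9773)) = 40133*(46785 + √9773) = 1877622405 + 40133*√9773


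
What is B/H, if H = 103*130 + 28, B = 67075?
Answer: 67075/13418 ≈ 4.9989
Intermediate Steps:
H = 13418 (H = 13390 + 28 = 13418)
B/H = 67075/13418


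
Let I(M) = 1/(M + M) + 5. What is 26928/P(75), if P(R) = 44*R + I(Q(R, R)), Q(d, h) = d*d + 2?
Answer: 33671968/4132719 ≈ 8.1477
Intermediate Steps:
Q(d, h) = 2 + d² (Q(d, h) = d² + 2 = 2 + d²)
I(M) = 5 + 1/(2*M) (I(M) = 1/(2*M) + 5 = 5 + 1/(2*M))
P(R) = 5 + 1/(2*(2 + R²)) + 44*R (P(R) = 44*R + (5 + 1/(2*(2 + R²))) = 5 + 1/(2*(2 + R²)) + 44*R)
26928/P(75) = 26928/(((½ + (2 + 75²)*(5 + 44*75))/(2 + 75²))) = 26928/(((½ + (2 + 5625)*(5 + 3300))/(2 + 5625))) = 26928/(((½ + 5627*3305)/5627)) = 26928/(((½ + 18597235)/5627)) = 26928/(((1/5627)*(37194471/2))) = 26928/(37194471/11254) = 26928*(11254/37194471) = 33671968/4132719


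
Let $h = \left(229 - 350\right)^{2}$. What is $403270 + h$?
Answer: $417911$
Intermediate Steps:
$h = 14641$ ($h = \left(-121\right)^{2} = 14641$)
$403270 + h = 403270 + 14641 = 417911$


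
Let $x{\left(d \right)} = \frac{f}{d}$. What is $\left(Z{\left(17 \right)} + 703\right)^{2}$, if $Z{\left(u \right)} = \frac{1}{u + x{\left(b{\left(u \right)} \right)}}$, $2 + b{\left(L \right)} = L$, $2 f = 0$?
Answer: $\frac{142850304}{289} \approx 4.9429 \cdot 10^{5}$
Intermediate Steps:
$f = 0$ ($f = \frac{1}{2} \cdot 0 = 0$)
$b{\left(L \right)} = -2 + L$
$x{\left(d \right)} = 0$ ($x{\left(d \right)} = \frac{0}{d} = 0$)
$Z{\left(u \right)} = \frac{1}{u}$ ($Z{\left(u \right)} = \frac{1}{u + 0} = \frac{1}{u}$)
$\left(Z{\left(17 \right)} + 703\right)^{2} = \left(\frac{1}{17} + 703\right)^{2} = \left(\frac{11952}{17}\right)^{2} = \frac{142850304}{289}$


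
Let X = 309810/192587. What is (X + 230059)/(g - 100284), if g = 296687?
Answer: 44306682443/37824664561 ≈ 1.1714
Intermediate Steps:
X = 309810/192587 (X = 309810*(1/192587) = 309810/192587 ≈ 1.6087)
(X + 230059)/(g - 100284) = (309810/192587 + 230059)/(296687 - 100284) = (44306682443/192587)/196403 = (44306682443/192587)*(1/196403) = 44306682443/37824664561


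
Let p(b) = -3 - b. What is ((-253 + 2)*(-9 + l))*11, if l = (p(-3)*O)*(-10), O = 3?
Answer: 24849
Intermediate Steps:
l = 0 (l = ((-3 - 1*(-3))*3)*(-10) = ((-3 + 3)*3)*(-10) = (0*3)*(-10) = 0*(-10) = 0)
((-253 + 2)*(-9 + l))*11 = ((-253 + 2)*(-9 + 0))*11 = -251*(-9)*11 = 2259*11 = 24849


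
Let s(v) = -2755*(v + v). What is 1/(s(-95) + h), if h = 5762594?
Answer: 1/6286044 ≈ 1.5908e-7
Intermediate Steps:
s(v) = -5510*v
1/(s(-95) + h) = 1/(-5510*(-95) + 5762594) = 1/(523450 + 5762594) = 1/6286044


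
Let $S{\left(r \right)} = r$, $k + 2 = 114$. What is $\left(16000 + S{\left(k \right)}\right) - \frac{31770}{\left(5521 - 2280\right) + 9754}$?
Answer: $\frac{41868734}{2599} \approx 16110.0$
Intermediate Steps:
$k = 112$ ($k = -2 + 114 = 112$)
$\left(16000 + S{\left(k \right)}\right) - \frac{31770}{\left(5521 - 2280\right) + 9754} = \left(16000 + 112\right) - \frac{31770}{\left(5521 - 2280\right) + 9754} = 16112 - \frac{31770}{\left(5521 - 2280\right) + 9754} = 16112 - \frac{31770}{3241 + 9754} = 16112 - \frac{31770}{12995} = 16112 - \frac{6354}{2599} = \frac{41868734}{2599}$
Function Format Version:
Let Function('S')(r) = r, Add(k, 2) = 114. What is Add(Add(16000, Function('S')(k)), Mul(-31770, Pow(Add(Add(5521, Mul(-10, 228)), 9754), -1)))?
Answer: Rational(41868734, 2599) ≈ 16110.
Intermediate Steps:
k = 112 (k = Add(-2, 114) = 112)
Add(Add(16000, Function('S')(k)), Mul(-31770, Pow(Add(Add(5521, Mul(-10, 228)), 9754), -1))) = Add(Add(16000, 112), Mul(-31770, Pow(Add(Add(5521, Mul(-10, 228)), 9754), -1))) = Add(16112, Mul(-31770, Pow(Add(Add(5521, -2280), 9754), -1))) = Add(16112, Mul(-31770, Pow(Add(3241, 9754), -1))) = Add(16112, Mul(-31770, Pow(12995, -1))) = Add(16112, Mul(-31770, Rational(1, 12995))) = Add(16112, Rational(-6354, 2599)) = Rational(41868734, 2599)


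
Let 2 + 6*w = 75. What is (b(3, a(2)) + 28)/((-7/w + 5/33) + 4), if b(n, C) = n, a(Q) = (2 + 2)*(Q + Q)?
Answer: 74679/8615 ≈ 8.6685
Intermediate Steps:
w = 73/6 (w = -1/3 + (1/6)*75 = -1/3 + 25/2 = 73/6 ≈ 12.167)
a(Q) = 8*Q (a(Q) = 4*(2*Q) = 8*Q)
(b(3, a(2)) + 28)/((-7/w + 5/33) + 4) = (3 + 28)/((-7/73/6 + 5/33) + 4) = 31/((-7*6/73 + 5*(1/33)) + 4) = 31/((-42/73 + 5/33) + 4) = 31/(-1021/2409 + 4) = 31/(8615/2409) = (2409/8615)*31 = 74679/8615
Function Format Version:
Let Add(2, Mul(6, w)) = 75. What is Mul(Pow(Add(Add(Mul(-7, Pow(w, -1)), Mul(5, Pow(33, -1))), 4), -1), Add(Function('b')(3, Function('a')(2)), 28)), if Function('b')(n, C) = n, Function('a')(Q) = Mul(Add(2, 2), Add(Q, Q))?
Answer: Rational(74679, 8615) ≈ 8.6685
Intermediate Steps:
w = Rational(73, 6) (w = Add(Rational(-1, 3), Mul(Rational(1, 6), 75)) = Add(Rational(-1, 3), Rational(25, 2)) = Rational(73, 6) ≈ 12.167)
Function('a')(Q) = Mul(8, Q) (Function('a')(Q) = Mul(4, Mul(2, Q)) = Mul(8, Q))
Mul(Pow(Add(Add(Mul(-7, Pow(w, -1)), Mul(5, Pow(33, -1))), 4), -1), Add(Function('b')(3, Function('a')(2)), 28)) = Mul(Pow(Add(Add(Mul(-7, Pow(Rational(73, 6), -1)), Mul(5, Pow(33, -1))), 4), -1), Add(3, 28)) = Mul(Pow(Add(Add(Mul(-7, Rational(6, 73)), Mul(5, Rational(1, 33))), 4), -1), 31) = Mul(Pow(Add(Add(Rational(-42, 73), Rational(5, 33)), 4), -1), 31) = Mul(Pow(Add(Rational(-1021, 2409), 4), -1), 31) = Mul(Pow(Rational(8615, 2409), -1), 31) = Mul(Rational(2409, 8615), 31) = Rational(74679, 8615)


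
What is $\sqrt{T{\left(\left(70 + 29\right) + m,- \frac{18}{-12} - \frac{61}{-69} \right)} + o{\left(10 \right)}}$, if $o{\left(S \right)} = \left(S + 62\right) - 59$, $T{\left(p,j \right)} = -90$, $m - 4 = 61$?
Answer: $i \sqrt{77} \approx 8.775 i$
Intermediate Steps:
$m = 65$ ($m = 4 + 61 = 65$)
$o{\left(S \right)} = 3 + S$ ($o{\left(S \right)} = \left(62 + S\right) - 59 = 3 + S$)
$\sqrt{T{\left(\left(70 + 29\right) + m,- \frac{18}{-12} - \frac{61}{-69} \right)} + o{\left(10 \right)}} = \sqrt{-90 + \left(3 + 10\right)} = \sqrt{-90 + 13} = \sqrt{-77} = i \sqrt{77}$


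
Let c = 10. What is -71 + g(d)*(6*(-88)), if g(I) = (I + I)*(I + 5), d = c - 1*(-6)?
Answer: -354887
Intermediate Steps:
d = 16 (d = 10 - 1*(-6) = 10 + 6 = 16)
g(I) = 2*I*(5 + I) (g(I) = (2*I)*(5 + I) = 2*I*(5 + I))
-71 + g(d)*(6*(-88)) = -71 + (2*16*(5 + 16))*(6*(-88)) = -71 + (2*16*21)*(-528) = -71 + 672*(-528) = -71 - 354816 = -354887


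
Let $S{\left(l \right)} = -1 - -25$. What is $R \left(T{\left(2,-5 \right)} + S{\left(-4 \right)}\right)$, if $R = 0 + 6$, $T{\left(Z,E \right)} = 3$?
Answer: $162$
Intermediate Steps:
$R = 6$
$S{\left(l \right)} = 24$ ($S{\left(l \right)} = -1 + 25 = 24$)
$R \left(T{\left(2,-5 \right)} + S{\left(-4 \right)}\right) = 6 \left(3 + 24\right) = 6 \cdot 27 = 162$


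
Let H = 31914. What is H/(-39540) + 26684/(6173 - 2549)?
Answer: 9785719/1492635 ≈ 6.5560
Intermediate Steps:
H/(-39540) + 26684/(6173 - 2549) = 31914/(-39540) + 26684/(6173 - 2549) = 31914*(-1/39540) + 26684/3624 = -5319/6590 + 26684*(1/3624) = -5319/6590 + 6671/906 = 9785719/1492635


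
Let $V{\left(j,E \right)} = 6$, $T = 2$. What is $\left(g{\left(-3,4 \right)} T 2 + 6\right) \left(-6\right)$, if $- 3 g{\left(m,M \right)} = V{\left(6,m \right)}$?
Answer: $12$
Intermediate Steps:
$g{\left(m,M \right)} = -2$ ($g{\left(m,M \right)} = \left(- \frac{1}{3}\right) 6 = -2$)
$\left(g{\left(-3,4 \right)} T 2 + 6\right) \left(-6\right) = \left(\left(-2\right) 2 \cdot 2 + 6\right) \left(-6\right) = \left(\left(-4\right) 2 + 6\right) \left(-6\right) = \left(-8 + 6\right) \left(-6\right) = \left(-2\right) \left(-6\right) = 12$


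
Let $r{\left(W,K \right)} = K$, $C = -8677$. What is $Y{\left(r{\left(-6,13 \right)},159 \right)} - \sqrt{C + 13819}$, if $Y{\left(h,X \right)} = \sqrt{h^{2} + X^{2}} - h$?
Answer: $-13 - \sqrt{5142} + 5 \sqrt{1018} \approx 74.823$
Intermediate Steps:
$Y{\left(h,X \right)} = \sqrt{X^{2} + h^{2}} - h$
$Y{\left(r{\left(-6,13 \right)},159 \right)} - \sqrt{C + 13819} = \left(\sqrt{159^{2} + 13^{2}} - 13\right) - \sqrt{-8677 + 13819} = \left(\sqrt{25281 + 169} - 13\right) - \sqrt{5142} = \left(\sqrt{25450} - 13\right) - \sqrt{5142} = \left(5 \sqrt{1018} - 13\right) - \sqrt{5142} = \left(-13 + 5 \sqrt{1018}\right) - \sqrt{5142} = -13 - \sqrt{5142} + 5 \sqrt{1018}$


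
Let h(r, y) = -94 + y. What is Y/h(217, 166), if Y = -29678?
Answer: -14839/36 ≈ -412.19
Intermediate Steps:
Y/h(217, 166) = -29678/(-94 + 166) = -29678/72 = -29678*1/72 = -14839/36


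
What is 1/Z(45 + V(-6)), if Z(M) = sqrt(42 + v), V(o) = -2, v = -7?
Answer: sqrt(35)/35 ≈ 0.16903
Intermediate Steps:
Z(M) = sqrt(35) (Z(M) = sqrt(42 - 7) = sqrt(35))
1/Z(45 + V(-6)) = 1/(sqrt(35)) = sqrt(35)/35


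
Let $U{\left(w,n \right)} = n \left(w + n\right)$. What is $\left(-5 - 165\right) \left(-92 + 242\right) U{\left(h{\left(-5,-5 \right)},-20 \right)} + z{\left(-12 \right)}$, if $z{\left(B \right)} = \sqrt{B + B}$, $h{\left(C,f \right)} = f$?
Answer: $-12750000 + 2 i \sqrt{6} \approx -1.275 \cdot 10^{7} + 4.899 i$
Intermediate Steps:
$z{\left(B \right)} = \sqrt{2} \sqrt{B}$ ($z{\left(B \right)} = \sqrt{2 B} = \sqrt{2} \sqrt{B}$)
$U{\left(w,n \right)} = n \left(n + w\right)$
$\left(-5 - 165\right) \left(-92 + 242\right) U{\left(h{\left(-5,-5 \right)},-20 \right)} + z{\left(-12 \right)} = \left(-5 - 165\right) \left(-92 + 242\right) \left(- 20 \left(-20 - 5\right)\right) + \sqrt{2} \sqrt{-12} = \left(-170\right) 150 \left(\left(-20\right) \left(-25\right)\right) + \sqrt{2} \cdot 2 i \sqrt{3} = \left(-25500\right) 500 + 2 i \sqrt{6} = -12750000 + 2 i \sqrt{6}$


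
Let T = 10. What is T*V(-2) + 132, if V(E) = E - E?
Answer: 132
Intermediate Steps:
V(E) = 0
T*V(-2) + 132 = 10*0 + 132 = 0 + 132 = 132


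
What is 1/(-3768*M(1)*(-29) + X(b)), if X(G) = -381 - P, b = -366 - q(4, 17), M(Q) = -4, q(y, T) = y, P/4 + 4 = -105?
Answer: -1/437033 ≈ -2.2882e-6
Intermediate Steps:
P = -436 (P = -16 + 4*(-105) = -16 - 420 = -436)
b = -370 (b = -366 - 1*4 = -366 - 4 = -370)
X(G) = 55 (X(G) = -381 - 1*(-436) = -381 + 436 = 55)
1/(-3768*M(1)*(-29) + X(b)) = 1/(-(-15072)*(-29) + 55) = 1/(-3768*116 + 55) = 1/(-437088 + 55) = 1/(-437033) = -1/437033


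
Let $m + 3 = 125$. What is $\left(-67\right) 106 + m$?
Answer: $-6980$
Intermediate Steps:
$m = 122$ ($m = -3 + 125 = 122$)
$\left(-67\right) 106 + m = \left(-67\right) 106 + 122 = -7102 + 122 = -6980$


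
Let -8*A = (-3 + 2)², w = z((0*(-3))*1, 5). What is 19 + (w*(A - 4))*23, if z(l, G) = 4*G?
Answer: -3757/2 ≈ -1878.5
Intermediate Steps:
w = 20 (w = 4*5 = 20)
A = -⅛ (A = -(-3 + 2)²/8 = -⅛*(-1)² = -⅛*1 = -⅛ ≈ -0.12500)
19 + (w*(A - 4))*23 = 19 + (20*(-⅛ - 4))*23 = 19 + (20*(-33/8))*23 = 19 - 165/2*23 = 19 - 3795/2 = -3757/2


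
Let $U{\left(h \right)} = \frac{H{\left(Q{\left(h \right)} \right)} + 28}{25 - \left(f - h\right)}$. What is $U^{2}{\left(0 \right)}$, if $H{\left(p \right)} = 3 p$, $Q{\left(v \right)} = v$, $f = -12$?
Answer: $\frac{784}{1369} \approx 0.57268$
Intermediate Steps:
$U{\left(h \right)} = \frac{28 + 3 h}{37 + h}$ ($U{\left(h \right)} = \frac{3 h + 28}{25 + \left(h - -12\right)} = \frac{28 + 3 h}{25 + \left(h + 12\right)} = \frac{28 + 3 h}{25 + \left(12 + h\right)} = \frac{28 + 3 h}{37 + h}$)
$U^{2}{\left(0 \right)} = \left(\frac{28 + 3 \cdot 0}{37 + 0}\right)^{2} = \left(\frac{28 + 0}{37}\right)^{2} = \left(\frac{1}{37} \cdot 28\right)^{2} = \left(\frac{28}{37}\right)^{2} = \frac{784}{1369}$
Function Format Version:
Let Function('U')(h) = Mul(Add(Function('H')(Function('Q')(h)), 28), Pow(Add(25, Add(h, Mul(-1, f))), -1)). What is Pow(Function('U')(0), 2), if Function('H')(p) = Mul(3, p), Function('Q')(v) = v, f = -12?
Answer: Rational(784, 1369) ≈ 0.57268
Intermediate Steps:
Function('U')(h) = Mul(Pow(Add(37, h), -1), Add(28, Mul(3, h))) (Function('U')(h) = Mul(Add(Mul(3, h), 28), Pow(Add(25, Add(h, Mul(-1, -12))), -1)) = Mul(Add(28, Mul(3, h)), Pow(Add(25, Add(h, 12)), -1)) = Mul(Add(28, Mul(3, h)), Pow(Add(25, Add(12, h)), -1)) = Mul(Add(28, Mul(3, h)), Pow(Add(37, h), -1)) = Mul(Pow(Add(37, h), -1), Add(28, Mul(3, h))))
Pow(Function('U')(0), 2) = Pow(Mul(Pow(Add(37, 0), -1), Add(28, Mul(3, 0))), 2) = Pow(Mul(Pow(37, -1), Add(28, 0)), 2) = Pow(Mul(Rational(1, 37), 28), 2) = Pow(Rational(28, 37), 2) = Rational(784, 1369)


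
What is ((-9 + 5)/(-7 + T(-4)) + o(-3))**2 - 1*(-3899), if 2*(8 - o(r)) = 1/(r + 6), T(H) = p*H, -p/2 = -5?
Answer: 315050365/79524 ≈ 3961.7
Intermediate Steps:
p = 10 (p = -2*(-5) = 10)
T(H) = 10*H
o(r) = 8 - 1/(2*(6 + r)) (o(r) = 8 - 1/(2*(r + 6)) = 8 - 1/(2*(6 + r)))
((-9 + 5)/(-7 + T(-4)) + o(-3))**2 - 1*(-3899) = ((-9 + 5)/(-7 + 10*(-4)) + (95 + 16*(-3))/(2*(6 - 3)))**2 - 1*(-3899) = (-4/(-7 - 40) + (1/2)*(95 - 48)/3)**2 + 3899 = (-4/(-47) + (1/2)*(1/3)*47)**2 + 3899 = (-4*(-1/47) + 47/6)**2 + 3899 = (4/47 + 47/6)**2 + 3899 = (2233/282)**2 + 3899 = 4986289/79524 + 3899 = 315050365/79524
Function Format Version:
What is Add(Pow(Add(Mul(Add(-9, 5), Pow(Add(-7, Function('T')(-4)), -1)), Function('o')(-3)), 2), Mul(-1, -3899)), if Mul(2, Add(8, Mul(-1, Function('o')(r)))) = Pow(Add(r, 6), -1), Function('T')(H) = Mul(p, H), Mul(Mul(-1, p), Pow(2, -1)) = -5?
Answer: Rational(315050365, 79524) ≈ 3961.7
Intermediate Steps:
p = 10 (p = Mul(-2, -5) = 10)
Function('T')(H) = Mul(10, H)
Function('o')(r) = Add(8, Mul(Rational(-1, 2), Pow(Add(6, r), -1))) (Function('o')(r) = Add(8, Mul(Rational(-1, 2), Pow(Add(r, 6), -1))) = Add(8, Mul(Rational(-1, 2), Pow(Add(6, r), -1))))
Add(Pow(Add(Mul(Add(-9, 5), Pow(Add(-7, Function('T')(-4)), -1)), Function('o')(-3)), 2), Mul(-1, -3899)) = Add(Pow(Add(Mul(Add(-9, 5), Pow(Add(-7, Mul(10, -4)), -1)), Mul(Rational(1, 2), Pow(Add(6, -3), -1), Add(95, Mul(16, -3)))), 2), Mul(-1, -3899)) = Add(Pow(Add(Mul(-4, Pow(Add(-7, -40), -1)), Mul(Rational(1, 2), Pow(3, -1), Add(95, -48))), 2), 3899) = Add(Pow(Add(Mul(-4, Pow(-47, -1)), Mul(Rational(1, 2), Rational(1, 3), 47)), 2), 3899) = Add(Pow(Add(Mul(-4, Rational(-1, 47)), Rational(47, 6)), 2), 3899) = Add(Pow(Add(Rational(4, 47), Rational(47, 6)), 2), 3899) = Add(Pow(Rational(2233, 282), 2), 3899) = Add(Rational(4986289, 79524), 3899) = Rational(315050365, 79524)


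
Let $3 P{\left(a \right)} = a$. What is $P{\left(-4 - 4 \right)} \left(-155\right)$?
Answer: $\frac{1240}{3} \approx 413.33$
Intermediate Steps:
$P{\left(a \right)} = \frac{a}{3}$
$P{\left(-4 - 4 \right)} \left(-155\right) = \frac{-4 - 4}{3} \left(-155\right) = \frac{1}{3} \left(-8\right) \left(-155\right) = \left(- \frac{8}{3}\right) \left(-155\right) = \frac{1240}{3}$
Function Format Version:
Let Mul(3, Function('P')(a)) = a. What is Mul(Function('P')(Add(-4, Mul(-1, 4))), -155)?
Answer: Rational(1240, 3) ≈ 413.33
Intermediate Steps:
Function('P')(a) = Mul(Rational(1, 3), a)
Mul(Function('P')(Add(-4, Mul(-1, 4))), -155) = Mul(Mul(Rational(1, 3), Add(-4, Mul(-1, 4))), -155) = Mul(Mul(Rational(1, 3), Add(-4, -4)), -155) = Mul(Mul(Rational(1, 3), -8), -155) = Mul(Rational(-8, 3), -155) = Rational(1240, 3)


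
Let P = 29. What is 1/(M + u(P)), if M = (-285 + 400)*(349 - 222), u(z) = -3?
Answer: 1/14602 ≈ 6.8484e-5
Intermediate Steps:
M = 14605 (M = 115*127 = 14605)
1/(M + u(P)) = 1/(14605 - 3) = 1/14602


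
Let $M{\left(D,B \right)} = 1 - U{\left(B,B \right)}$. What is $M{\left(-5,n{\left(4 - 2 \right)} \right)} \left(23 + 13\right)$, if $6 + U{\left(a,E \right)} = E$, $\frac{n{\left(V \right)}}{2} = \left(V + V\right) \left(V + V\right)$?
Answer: $-900$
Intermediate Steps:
$n{\left(V \right)} = 8 V^{2}$ ($n{\left(V \right)} = 2 \left(V + V\right) \left(V + V\right) = 2 \cdot 2 V 2 V = 2 \cdot 4 V^{2} = 8 V^{2}$)
$U{\left(a,E \right)} = -6 + E$
$M{\left(D,B \right)} = 7 - B$ ($M{\left(D,B \right)} = 1 - \left(-6 + B\right) = 7 - B$)
$M{\left(-5,n{\left(4 - 2 \right)} \right)} \left(23 + 13\right) = \left(7 - 8 \left(4 - 2\right)^{2}\right) \left(23 + 13\right) = \left(7 - 8 \left(4 - 2\right)^{2}\right) 36 = \left(7 - 8 \cdot 2^{2}\right) 36 = \left(7 - 8 \cdot 4\right) 36 = \left(7 - 32\right) 36 = \left(-25\right) 36 = -900$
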